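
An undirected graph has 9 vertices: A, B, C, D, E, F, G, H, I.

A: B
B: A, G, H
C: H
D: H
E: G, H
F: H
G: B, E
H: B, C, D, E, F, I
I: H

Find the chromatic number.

2

E and G are adjacent, so at least 2 colors are needed.
2 colors suffice: color 1 → {A, G, H}; color 2 → {B, C, D, E, F, I}. No two adjacent vertices share a color.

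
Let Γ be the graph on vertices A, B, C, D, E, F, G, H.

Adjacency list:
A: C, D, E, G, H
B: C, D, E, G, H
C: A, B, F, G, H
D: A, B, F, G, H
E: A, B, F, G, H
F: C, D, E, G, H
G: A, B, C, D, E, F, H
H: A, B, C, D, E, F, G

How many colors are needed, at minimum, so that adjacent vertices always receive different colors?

A, C, G, H are mutually adjacent (a clique of size 4), so at least 4 colors are needed.
One proper 4-coloring: A=4, B=4, C=3, D=3, E=3, F=4, G=1, H=2. No two adjacent vertices share a color.

4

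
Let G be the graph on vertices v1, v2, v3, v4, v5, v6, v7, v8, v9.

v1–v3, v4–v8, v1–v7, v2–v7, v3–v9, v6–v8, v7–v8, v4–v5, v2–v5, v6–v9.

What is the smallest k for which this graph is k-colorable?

The cycle v5-v4-v8-v7-v2-v5 has odd length 5, so it cannot be 2-colored; at least 3 colors are needed.
3 colors suffice: color 1 → {v3, v4, v6, v7}; color 2 → {v1, v2, v8, v9}; color 3 → {v5}. Every edge joins two different colors.

3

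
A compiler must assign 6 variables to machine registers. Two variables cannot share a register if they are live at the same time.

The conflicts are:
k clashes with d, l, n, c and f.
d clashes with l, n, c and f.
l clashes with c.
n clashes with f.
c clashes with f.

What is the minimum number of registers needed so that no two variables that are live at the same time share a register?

4

k, d, c, f all conflict with each other, so at least 4 registers are needed.
Using 4 registers: k=1, d=2, l=3, n=4, c=4, f=3. Each listed conflict is separated.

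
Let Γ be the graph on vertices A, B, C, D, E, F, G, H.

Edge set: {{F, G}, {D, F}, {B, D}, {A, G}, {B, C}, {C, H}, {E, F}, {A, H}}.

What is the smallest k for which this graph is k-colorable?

The cycle C-B-D-F-G-A-H-C has odd length 7, so it cannot be 2-colored; at least 3 colors are needed.
A valid assignment using 3 colors: A=green, B=red, C=blue, D=blue, E=blue, F=red, G=blue, H=red. No two adjacent vertices share a color.

3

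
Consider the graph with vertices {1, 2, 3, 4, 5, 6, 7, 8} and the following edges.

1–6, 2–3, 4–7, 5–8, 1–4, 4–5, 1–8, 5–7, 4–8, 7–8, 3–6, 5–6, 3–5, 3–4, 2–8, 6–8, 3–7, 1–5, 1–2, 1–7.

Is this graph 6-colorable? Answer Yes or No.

Yes

The chromatic number is 5. 1, 4, 5, 7, 8 form a clique, so at least 5 colors are needed.
One proper 5-coloring: 1=green, 2=blue, 3=red, 4=purple, 5=blue, 6=yellow, 7=yellow, 8=red.
Since 6 ≥ 5, a proper 6-coloring certainly exists.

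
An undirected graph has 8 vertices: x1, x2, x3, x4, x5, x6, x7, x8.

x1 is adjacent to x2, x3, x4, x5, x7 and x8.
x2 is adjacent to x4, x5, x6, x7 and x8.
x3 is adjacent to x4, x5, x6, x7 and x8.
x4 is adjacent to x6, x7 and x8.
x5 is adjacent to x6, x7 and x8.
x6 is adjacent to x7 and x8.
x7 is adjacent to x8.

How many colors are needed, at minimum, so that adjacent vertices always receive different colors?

5

x1, x3, x4, x7, x8 form a clique, so at least 5 colors are needed.
A valid assignment using 5 colors: x1=P, x2=G, x3=G, x4=Y, x5=Y, x6=P, x7=B, x8=R. No two adjacent vertices share a color.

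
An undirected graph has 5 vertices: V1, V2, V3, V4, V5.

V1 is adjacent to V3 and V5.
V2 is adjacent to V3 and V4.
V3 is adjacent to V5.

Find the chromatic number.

V1, V3, V5 are pairwise adjacent, so at least 3 colors are needed.
One proper 3-coloring: V1=2, V2=2, V3=1, V4=1, V5=3. No two adjacent vertices share a color.

3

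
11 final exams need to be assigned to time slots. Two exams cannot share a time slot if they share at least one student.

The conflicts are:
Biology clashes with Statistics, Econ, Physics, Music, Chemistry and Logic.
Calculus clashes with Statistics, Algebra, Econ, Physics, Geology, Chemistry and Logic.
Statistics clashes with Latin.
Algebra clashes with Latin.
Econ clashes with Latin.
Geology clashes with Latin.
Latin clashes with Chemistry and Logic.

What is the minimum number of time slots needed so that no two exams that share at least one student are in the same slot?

Latin and Chemistry conflict, so at least 2 time slots are needed.
2 time slots suffice: time slot 1 → {Biology, Calculus, Latin}; time slot 2 → {Statistics, Algebra, Econ, Physics, Geology, Music, Chemistry, Logic}. No two conflicting exams share a time slot.

2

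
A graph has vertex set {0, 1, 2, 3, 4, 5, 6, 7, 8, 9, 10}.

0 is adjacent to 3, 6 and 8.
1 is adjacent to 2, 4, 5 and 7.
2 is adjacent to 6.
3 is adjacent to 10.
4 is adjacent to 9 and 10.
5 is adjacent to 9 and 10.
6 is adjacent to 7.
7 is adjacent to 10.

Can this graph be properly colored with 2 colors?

No

The cycle 0-6-7-10-3-0 has odd length 5, so it cannot be 2-colored; at least 3 colors are needed.
So 2 colors are not enough.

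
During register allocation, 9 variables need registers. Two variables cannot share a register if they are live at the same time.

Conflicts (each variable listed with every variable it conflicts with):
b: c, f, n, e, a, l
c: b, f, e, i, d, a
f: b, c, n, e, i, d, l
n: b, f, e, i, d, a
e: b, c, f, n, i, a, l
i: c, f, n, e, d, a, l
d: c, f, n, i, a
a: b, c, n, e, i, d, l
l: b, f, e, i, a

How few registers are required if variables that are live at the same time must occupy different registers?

n, i, d, a all conflict with each other, so at least 4 registers are needed.
4 registers suffice: register 1 → {f, a}; register 2 → {e, d}; register 3 → {b, i}; register 4 → {c, n, l}. Every pair that conflicts lands in different registers.

4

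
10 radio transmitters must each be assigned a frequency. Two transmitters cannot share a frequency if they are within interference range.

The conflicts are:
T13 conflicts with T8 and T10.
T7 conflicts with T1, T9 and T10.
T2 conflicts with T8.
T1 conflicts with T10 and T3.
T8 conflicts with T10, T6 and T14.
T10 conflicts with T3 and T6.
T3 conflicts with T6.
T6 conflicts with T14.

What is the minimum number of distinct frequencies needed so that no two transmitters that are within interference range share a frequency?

T8, T6, T14 are mutually in conflict, so at least 3 frequencies are needed.
3 frequencies suffice: frequency 1 → {T2, T9, T10, T14}; frequency 2 → {T7, T8, T3}; frequency 3 → {T13, T1, T6}. Each listed conflict is separated.

3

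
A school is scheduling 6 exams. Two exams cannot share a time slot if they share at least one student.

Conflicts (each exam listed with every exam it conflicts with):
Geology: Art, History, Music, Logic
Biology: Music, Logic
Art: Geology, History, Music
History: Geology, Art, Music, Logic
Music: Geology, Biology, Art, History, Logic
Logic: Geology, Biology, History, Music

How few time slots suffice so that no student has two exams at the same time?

Geology, History, Music, Logic are mutually in conflict, so at least 4 time slots are needed.
4 time slots suffice: time slot 1 → {Music}; time slot 2 → {Geology, Biology}; time slot 3 → {Art, Logic}; time slot 4 → {History}. No two conflicting exams share a time slot.

4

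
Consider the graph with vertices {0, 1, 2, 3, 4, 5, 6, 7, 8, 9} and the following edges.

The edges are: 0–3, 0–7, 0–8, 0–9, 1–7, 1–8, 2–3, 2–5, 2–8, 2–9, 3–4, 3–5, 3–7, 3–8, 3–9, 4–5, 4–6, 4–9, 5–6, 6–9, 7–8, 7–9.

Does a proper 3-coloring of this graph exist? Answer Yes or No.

0, 3, 7, 8 form a clique, so at least 4 colors are needed.
So 3 colors are not enough.

No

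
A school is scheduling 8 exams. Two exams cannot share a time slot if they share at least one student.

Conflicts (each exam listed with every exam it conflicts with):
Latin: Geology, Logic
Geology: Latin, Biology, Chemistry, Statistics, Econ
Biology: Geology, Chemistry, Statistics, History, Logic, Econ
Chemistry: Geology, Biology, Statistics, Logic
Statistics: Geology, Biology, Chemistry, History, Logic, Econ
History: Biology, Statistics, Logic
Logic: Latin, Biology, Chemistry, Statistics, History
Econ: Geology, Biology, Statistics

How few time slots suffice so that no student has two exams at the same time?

4

Biology, Statistics, History, Logic pairwise conflict, so at least 4 time slots are needed.
4 time slots suffice: time slot 1 → {Latin, Biology}; time slot 2 → {Statistics}; time slot 3 → {Geology, Logic}; time slot 4 → {Chemistry, History, Econ}. Each listed conflict is separated.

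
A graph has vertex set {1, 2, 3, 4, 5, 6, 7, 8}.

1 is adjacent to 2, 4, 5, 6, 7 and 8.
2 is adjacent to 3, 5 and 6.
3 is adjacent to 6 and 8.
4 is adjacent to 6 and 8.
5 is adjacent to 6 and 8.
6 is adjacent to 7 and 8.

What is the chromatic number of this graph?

1, 2, 5, 6 are mutually adjacent (a clique of size 4), so at least 4 colors are needed.
4 colors suffice: color a → {6}; color b → {1, 3}; color c → {2, 7, 8}; color d → {4, 5}. Each edge has distinct colors on its endpoints.

4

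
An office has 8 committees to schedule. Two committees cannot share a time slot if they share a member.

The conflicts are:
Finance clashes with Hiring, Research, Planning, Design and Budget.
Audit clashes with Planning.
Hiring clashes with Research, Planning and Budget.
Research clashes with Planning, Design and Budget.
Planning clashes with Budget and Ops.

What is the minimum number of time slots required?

Finance, Hiring, Research, Planning, Budget pairwise conflict, so at least 5 time slots are needed.
5 time slots suffice: time slot 1 → {Planning, Design}; time slot 2 → {Finance, Audit, Ops}; time slot 3 → {Research}; time slot 4 → {Budget}; time slot 5 → {Hiring}. Every pair that conflicts lands in different time slots.

5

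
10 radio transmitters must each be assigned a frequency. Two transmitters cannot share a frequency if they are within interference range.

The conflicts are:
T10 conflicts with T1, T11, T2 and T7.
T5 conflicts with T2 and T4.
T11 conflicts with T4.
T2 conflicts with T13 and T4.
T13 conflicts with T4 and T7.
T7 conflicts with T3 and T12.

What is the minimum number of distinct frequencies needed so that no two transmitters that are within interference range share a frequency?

T2, T13, T4 all conflict with each other, so at least 3 frequencies are needed.
3 frequencies suffice: T10=1, T5=3, T1=2, T11=2, T2=2, T13=3, T4=1, T7=2, T3=1, T12=1. Each listed conflict is separated.

3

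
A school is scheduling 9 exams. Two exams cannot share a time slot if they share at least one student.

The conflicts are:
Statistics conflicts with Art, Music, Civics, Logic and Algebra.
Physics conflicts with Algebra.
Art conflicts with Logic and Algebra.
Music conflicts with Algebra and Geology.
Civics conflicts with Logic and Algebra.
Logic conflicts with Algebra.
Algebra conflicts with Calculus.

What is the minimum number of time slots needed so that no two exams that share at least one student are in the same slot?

Statistics, Civics, Logic, Algebra pairwise conflict, so at least 4 time slots are needed.
4 time slots suffice: Statistics=2, Physics=2, Art=4, Music=3, Civics=4, Logic=3, Algebra=1, Geology=1, Calculus=2. Each listed conflict is separated.

4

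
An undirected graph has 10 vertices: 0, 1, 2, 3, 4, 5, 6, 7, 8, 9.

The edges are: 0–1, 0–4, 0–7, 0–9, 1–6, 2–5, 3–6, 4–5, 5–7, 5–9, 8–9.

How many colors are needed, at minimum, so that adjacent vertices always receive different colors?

5 and 9 are adjacent, so at least 2 colors are needed.
2 colors suffice: color red → {0, 5, 6, 8}; color blue → {1, 2, 3, 4, 7, 9}. Every edge joins two different colors.

2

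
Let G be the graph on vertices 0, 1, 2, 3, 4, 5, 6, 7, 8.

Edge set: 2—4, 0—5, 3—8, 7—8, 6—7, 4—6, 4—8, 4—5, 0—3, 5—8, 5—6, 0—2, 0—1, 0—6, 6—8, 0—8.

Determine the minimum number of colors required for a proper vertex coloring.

0, 5, 6, 8 are mutually adjacent (a clique of size 4), so at least 4 colors are needed.
4 colors suffice: 0=red, 1=blue, 2=blue, 3=green, 4=red, 5=yellow, 6=green, 7=red, 8=blue. No two adjacent vertices share a color.

4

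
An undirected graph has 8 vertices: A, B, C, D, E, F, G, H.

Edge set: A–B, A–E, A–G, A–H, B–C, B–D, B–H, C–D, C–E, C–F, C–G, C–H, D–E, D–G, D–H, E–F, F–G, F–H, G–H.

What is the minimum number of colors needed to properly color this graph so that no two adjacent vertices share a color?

4

C, F, G, H are pairwise adjacent (a clique of size 4), so at least 4 colors are needed.
One proper 4-coloring: A=1, B=4, C=1, D=3, E=2, F=3, G=4, H=2. Every edge joins two different colors.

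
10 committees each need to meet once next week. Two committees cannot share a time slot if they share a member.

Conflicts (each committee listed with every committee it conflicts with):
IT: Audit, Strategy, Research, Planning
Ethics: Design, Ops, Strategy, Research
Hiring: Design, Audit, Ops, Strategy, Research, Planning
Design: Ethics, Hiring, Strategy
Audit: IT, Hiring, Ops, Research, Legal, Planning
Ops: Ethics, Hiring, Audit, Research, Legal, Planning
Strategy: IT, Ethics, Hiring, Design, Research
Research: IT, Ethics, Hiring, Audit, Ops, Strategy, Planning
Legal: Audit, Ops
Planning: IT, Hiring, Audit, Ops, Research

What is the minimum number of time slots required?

Hiring, Audit, Ops, Research, Planning pairwise conflict, so at least 5 time slots are needed.
5 time slots suffice: time slot 1 → {Design, Research, Legal}; time slot 2 → {Audit, Strategy}; time slot 3 → {IT, Ops}; time slot 4 → {Ethics, Hiring}; time slot 5 → {Planning}. No two conflicting committees share a time slot.

5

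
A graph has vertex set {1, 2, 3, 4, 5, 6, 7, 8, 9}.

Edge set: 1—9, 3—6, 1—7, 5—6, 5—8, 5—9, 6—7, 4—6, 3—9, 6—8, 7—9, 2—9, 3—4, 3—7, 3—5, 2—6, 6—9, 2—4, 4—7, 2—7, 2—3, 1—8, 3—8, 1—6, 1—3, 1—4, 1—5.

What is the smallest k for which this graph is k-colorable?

1, 3, 6, 7, 9 are mutually adjacent (a clique of size 5), so at least 5 colors are needed.
One proper 5-coloring: 1=c, 2=c, 3=a, 4=e, 5=d, 6=b, 7=d, 8=e, 9=e. Every edge joins two different colors.

5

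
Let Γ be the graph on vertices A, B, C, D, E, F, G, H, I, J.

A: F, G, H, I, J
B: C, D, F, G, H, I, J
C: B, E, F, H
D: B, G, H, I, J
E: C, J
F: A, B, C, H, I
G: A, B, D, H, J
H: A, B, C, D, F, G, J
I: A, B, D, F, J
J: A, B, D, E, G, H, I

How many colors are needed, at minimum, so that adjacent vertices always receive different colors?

B, D, G, H, J are pairwise adjacent (a clique of size 5), so at least 5 colors are needed.
5 colors suffice: A=red, B=red, C=yellow, D=yellow, E=red, F=blue, G=purple, H=green, I=green, J=blue. No two adjacent vertices share a color.

5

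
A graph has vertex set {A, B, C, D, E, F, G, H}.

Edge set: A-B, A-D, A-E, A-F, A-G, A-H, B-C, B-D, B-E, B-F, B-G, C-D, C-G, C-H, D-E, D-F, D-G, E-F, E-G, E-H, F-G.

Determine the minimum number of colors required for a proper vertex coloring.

A, B, D, E, F, G form a clique, so at least 6 colors are needed.
A valid assignment using 6 colors: A=1, B=5, C=1, D=4, E=3, F=6, G=2, H=2. Every edge joins two different colors.

6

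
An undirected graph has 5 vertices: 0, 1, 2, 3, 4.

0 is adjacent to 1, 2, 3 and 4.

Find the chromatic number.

0 and 4 are adjacent, so at least 2 colors are needed.
2 colors suffice: color a → {0}; color b → {1, 2, 3, 4}. No two adjacent vertices share a color.

2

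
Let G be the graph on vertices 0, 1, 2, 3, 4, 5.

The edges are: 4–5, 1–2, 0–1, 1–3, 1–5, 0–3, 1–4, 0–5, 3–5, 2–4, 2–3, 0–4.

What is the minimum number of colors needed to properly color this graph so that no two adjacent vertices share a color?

0, 1, 3, 5 form a clique, so at least 4 colors are needed.
A valid assignment using 4 colors: 0=c, 1=a, 2=c, 3=b, 4=b, 5=d. Every edge joins two different colors.

4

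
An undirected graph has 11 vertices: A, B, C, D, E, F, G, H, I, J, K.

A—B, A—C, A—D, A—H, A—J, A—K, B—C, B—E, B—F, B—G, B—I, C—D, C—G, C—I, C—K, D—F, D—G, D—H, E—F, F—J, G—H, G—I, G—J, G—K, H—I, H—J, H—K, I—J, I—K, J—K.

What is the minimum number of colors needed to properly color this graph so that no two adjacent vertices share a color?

G, H, I, J, K are mutually adjacent (a clique of size 5), so at least 5 colors are needed.
5 colors suffice: color 1 → {A, F, G}; color 2 → {B, D, K}; color 3 → {C, E, H}; color 4 → {J}; color 5 → {I}. No two adjacent vertices share a color.

5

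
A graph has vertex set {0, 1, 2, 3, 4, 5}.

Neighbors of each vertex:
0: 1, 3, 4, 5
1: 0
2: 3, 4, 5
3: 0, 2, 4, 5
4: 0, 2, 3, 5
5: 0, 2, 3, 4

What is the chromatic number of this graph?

4

0, 3, 4, 5 are mutually adjacent (a clique of size 4), so at least 4 colors are needed.
4 colors suffice: color red → {1, 4}; color blue → {0, 2}; color green → {3}; color yellow → {5}. Each edge has distinct colors on its endpoints.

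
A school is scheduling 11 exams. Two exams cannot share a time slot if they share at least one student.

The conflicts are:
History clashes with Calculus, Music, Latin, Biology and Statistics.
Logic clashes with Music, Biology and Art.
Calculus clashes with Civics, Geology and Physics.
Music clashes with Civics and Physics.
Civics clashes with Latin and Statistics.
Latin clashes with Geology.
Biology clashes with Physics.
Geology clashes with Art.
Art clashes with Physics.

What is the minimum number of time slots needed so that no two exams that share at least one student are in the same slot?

Calculus and Civics conflict, so at least 2 time slots are needed.
2 time slots suffice: time slot 1 → {History, Logic, Civics, Geology, Physics}; time slot 2 → {Calculus, Music, Latin, Biology, Art, Statistics}. No two conflicting exams share a time slot.

2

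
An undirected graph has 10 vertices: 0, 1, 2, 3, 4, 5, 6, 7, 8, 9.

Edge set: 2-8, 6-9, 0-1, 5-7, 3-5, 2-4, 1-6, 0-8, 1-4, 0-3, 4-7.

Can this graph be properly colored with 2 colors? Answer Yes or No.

The cycle 8-0-1-4-2-8 has odd length 5, so it cannot be 2-colored; at least 3 colors are needed.
So 2 colors are not enough.

No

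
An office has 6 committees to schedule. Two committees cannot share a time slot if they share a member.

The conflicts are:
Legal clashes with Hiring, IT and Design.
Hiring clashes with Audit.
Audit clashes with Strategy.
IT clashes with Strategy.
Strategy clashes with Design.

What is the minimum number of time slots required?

The cycle Audit-Hiring-Legal-Design-Strategy-Audit has odd length 5, so it cannot be 2-colored; at least 3 time slots are needed.
3 time slots suffice: time slot 1 → {Legal, Strategy}; time slot 2 → {Hiring, IT, Design}; time slot 3 → {Audit}. Each listed conflict is separated.

3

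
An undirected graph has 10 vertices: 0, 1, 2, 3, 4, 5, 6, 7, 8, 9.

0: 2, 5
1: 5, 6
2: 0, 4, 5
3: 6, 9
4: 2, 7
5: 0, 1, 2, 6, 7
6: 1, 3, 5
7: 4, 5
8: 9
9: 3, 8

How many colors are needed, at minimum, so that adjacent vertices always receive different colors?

1, 5, 6 are pairwise adjacent, so at least 3 colors are needed.
3 colors suffice: 0=green, 1=green, 2=blue, 3=red, 4=red, 5=red, 6=blue, 7=blue, 8=red, 9=blue. Every edge joins two different colors.

3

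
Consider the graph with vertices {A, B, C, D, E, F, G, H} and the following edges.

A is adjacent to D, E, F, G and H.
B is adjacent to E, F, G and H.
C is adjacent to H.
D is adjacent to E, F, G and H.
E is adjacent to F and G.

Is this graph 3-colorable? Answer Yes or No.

A, D, E, F are pairwise adjacent (a clique of size 4), so at least 4 colors are needed.
So 3 colors are not enough.

No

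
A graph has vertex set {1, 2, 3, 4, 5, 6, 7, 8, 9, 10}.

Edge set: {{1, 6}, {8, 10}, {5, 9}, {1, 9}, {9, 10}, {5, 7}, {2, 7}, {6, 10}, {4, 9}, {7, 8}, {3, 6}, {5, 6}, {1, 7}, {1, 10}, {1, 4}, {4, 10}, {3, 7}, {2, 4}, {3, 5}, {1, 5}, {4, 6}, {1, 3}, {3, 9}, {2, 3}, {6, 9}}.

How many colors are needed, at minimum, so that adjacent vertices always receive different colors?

1, 3, 5, 6, 9 are pairwise adjacent (a clique of size 5), so at least 5 colors are needed.
5 colors suffice: color red → {1, 2, 8}; color blue → {6, 7}; color green → {3, 10}; color yellow → {9}; color purple → {4, 5}. No two adjacent vertices share a color.

5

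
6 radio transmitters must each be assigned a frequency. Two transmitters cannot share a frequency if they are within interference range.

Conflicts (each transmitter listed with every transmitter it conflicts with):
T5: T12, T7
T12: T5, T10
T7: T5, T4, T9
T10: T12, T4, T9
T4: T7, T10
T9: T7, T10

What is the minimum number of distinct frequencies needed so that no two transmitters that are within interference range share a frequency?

3

The cycle T12-T10-T9-T7-T5-T12 has odd length 5, so it cannot be 2-colored; at least 3 frequencies are needed.
3 frequencies suffice: frequency 1 → {T7, T10}; frequency 2 → {T12, T4, T9}; frequency 3 → {T5}. Each listed conflict is separated.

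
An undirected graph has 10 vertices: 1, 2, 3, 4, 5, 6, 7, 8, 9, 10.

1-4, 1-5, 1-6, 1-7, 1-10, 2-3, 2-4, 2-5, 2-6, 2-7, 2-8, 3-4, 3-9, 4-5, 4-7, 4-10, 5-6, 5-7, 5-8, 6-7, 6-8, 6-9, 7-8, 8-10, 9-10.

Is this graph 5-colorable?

Yes

The chromatic number is 5. 2, 5, 6, 7, 8 are mutually adjacent (a clique of size 5), so at least 5 colors are needed.
A valid assignment using 5 colors: 1=b, 2=b, 3=c, 4=a, 5=d, 6=a, 7=c, 8=e, 9=b, 10=c.
That is already a proper 5-coloring.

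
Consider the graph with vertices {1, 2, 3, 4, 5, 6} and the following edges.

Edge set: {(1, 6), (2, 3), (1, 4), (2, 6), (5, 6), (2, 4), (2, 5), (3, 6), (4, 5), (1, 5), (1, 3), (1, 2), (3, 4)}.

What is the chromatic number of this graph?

4

1, 2, 3, 4 are mutually adjacent (a clique of size 4), so at least 4 colors are needed.
4 colors suffice: color a → {2}; color b → {1}; color c → {4, 6}; color d → {3, 5}. Every edge joins two different colors.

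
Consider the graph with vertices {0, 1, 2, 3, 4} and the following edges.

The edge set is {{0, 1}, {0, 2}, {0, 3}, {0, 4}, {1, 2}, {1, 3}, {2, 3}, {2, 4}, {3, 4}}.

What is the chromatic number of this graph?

4

0, 2, 3, 4 are mutually adjacent (a clique of size 4), so at least 4 colors are needed.
4 colors suffice: color red → {0}; color blue → {2}; color green → {3}; color yellow → {1, 4}. Every edge joins two different colors.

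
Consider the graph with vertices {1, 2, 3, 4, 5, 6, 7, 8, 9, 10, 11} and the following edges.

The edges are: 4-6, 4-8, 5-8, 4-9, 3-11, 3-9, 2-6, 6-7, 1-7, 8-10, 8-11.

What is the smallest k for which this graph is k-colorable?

The cycle 3-11-8-4-9-3 has odd length 5, so it cannot be 2-colored; at least 3 colors are needed.
A valid assignment using 3 colors: 1=red, 2=blue, 3=red, 4=blue, 5=blue, 6=red, 7=blue, 8=red, 9=green, 10=blue, 11=blue. Each edge has distinct colors on its endpoints.

3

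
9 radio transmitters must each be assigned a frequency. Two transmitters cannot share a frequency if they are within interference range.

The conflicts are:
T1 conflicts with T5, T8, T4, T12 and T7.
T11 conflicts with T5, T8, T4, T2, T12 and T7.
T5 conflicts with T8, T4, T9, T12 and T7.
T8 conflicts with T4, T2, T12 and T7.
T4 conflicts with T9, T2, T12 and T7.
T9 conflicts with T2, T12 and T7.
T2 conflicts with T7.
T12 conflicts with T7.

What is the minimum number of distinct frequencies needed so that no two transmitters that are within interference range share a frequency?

T11, T5, T8, T4, T12, T7 pairwise conflict, so at least 6 frequencies are needed.
6 frequencies suffice: frequency 1 → {T4}; frequency 2 → {T7}; frequency 3 → {T5, T2}; frequency 4 → {T8, T9}; frequency 5 → {T12}; frequency 6 → {T1, T11}. No two conflicting transmitters share a frequency.

6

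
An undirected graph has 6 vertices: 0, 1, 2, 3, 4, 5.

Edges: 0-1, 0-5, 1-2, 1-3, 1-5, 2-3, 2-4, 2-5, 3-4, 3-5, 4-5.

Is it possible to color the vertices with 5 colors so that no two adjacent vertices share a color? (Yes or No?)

The chromatic number is 4. 1, 2, 3, 5 are mutually adjacent (a clique of size 4), so at least 4 colors are needed.
4 colors suffice: color red → {5}; color blue → {0, 3}; color green → {1, 4}; color yellow → {2}.
Since 5 ≥ 4, a proper 5-coloring certainly exists.

Yes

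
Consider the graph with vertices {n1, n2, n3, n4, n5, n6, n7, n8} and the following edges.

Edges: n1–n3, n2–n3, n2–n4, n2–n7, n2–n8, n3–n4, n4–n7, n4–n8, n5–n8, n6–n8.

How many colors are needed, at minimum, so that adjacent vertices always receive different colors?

3

n2, n4, n8 form a triangle, so at least 3 colors are needed.
One proper 3-coloring: n1=red, n2=red, n3=blue, n4=green, n5=red, n6=red, n7=blue, n8=blue. Every edge joins two different colors.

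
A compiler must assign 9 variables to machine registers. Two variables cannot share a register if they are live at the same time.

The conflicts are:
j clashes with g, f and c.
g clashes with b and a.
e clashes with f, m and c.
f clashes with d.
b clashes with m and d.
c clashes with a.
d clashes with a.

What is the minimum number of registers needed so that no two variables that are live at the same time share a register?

The cycle f-e-c-a-d-f has odd length 5, so it cannot be 2-colored; at least 3 registers are needed.
A valid assignment using 3 registers: j=2, g=1, e=2, f=3, b=2, m=1, c=1, d=1, a=2. Each listed conflict is separated.

3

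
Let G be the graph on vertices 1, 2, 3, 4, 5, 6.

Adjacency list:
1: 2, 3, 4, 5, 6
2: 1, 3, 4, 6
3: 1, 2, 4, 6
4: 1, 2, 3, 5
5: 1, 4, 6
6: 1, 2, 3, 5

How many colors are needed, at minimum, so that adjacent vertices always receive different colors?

4

1, 2, 3, 4 form a clique, so at least 4 colors are needed.
4 colors suffice: color a → {1}; color b → {4, 6}; color c → {3, 5}; color d → {2}. No two adjacent vertices share a color.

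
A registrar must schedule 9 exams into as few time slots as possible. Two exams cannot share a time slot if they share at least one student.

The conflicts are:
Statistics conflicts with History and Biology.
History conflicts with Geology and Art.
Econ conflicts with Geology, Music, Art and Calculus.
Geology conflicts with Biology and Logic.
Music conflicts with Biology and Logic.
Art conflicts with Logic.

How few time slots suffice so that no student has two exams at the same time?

2

Geology and Logic conflict, so at least 2 time slots are needed.
2 time slots suffice: time slot 1 → {Statistics, Geology, Music, Art, Calculus}; time slot 2 → {History, Econ, Biology, Logic}. No two conflicting exams share a time slot.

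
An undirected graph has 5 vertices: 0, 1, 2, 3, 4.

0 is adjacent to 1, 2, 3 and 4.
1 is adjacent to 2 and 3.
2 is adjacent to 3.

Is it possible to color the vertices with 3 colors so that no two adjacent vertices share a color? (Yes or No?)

0, 1, 2, 3 are pairwise adjacent (a clique of size 4), so at least 4 colors are needed.
So 3 colors are not enough.

No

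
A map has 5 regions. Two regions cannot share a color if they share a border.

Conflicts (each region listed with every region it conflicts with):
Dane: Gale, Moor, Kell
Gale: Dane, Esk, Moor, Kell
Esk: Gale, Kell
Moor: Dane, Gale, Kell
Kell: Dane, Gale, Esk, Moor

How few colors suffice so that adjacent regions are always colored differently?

4

Dane, Gale, Moor, Kell all conflict with each other, so at least 4 colors are needed.
4 colors suffice: color 1 → {Kell}; color 2 → {Gale}; color 3 → {Esk, Moor}; color 4 → {Dane}. Each listed conflict is separated.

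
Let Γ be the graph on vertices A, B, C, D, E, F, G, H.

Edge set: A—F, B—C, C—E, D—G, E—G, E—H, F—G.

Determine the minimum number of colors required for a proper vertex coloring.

2

D and G are adjacent, so at least 2 colors are needed.
2 colors suffice: color red → {A, C, G, H}; color blue → {B, D, E, F}. Every edge joins two different colors.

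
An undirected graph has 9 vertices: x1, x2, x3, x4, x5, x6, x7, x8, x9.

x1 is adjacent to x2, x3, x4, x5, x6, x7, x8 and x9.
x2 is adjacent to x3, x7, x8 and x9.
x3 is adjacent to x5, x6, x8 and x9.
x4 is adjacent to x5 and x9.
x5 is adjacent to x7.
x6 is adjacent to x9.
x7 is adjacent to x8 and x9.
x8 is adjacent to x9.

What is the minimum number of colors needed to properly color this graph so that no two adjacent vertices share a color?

5

x1, x2, x7, x8, x9 are pairwise adjacent (a clique of size 5), so at least 5 colors are needed.
5 colors suffice: x1=red, x2=purple, x3=green, x4=green, x5=blue, x6=yellow, x7=green, x8=yellow, x9=blue. Every edge joins two different colors.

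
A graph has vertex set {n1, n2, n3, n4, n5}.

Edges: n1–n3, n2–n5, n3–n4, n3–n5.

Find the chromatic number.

n2 and n5 are adjacent, so at least 2 colors are needed.
One proper 2-coloring: n1=blue, n2=red, n3=red, n4=blue, n5=blue. Each edge has distinct colors on its endpoints.

2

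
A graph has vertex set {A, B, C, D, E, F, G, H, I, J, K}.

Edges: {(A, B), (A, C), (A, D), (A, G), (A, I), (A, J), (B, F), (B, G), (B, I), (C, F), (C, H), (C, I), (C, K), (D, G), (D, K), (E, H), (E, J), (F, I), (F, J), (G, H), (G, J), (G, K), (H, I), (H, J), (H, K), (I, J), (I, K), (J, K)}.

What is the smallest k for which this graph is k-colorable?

C, H, I, K are pairwise adjacent (a clique of size 4), so at least 4 colors are needed.
4 colors suffice: color red → {E, G, I}; color blue → {B, C, D, J}; color green → {A, F, K}; color yellow → {H}. Each edge has distinct colors on its endpoints.

4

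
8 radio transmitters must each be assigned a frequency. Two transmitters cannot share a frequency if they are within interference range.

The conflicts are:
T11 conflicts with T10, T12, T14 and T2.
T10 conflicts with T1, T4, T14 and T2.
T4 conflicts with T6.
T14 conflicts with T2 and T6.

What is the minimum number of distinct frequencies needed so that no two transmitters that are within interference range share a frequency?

T11, T10, T14, T2 pairwise conflict, so at least 4 frequencies are needed.
A valid assignment using 4 frequencies: T11=2, T10=1, T12=1, T1=2, T4=2, T14=3, T2=4, T6=1. Every pair that conflicts lands in different frequencies.

4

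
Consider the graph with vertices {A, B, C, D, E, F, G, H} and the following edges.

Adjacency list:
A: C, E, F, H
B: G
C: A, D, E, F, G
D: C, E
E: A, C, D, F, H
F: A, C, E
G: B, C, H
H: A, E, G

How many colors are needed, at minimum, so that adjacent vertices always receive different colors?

4

A, C, E, F are pairwise adjacent (a clique of size 4), so at least 4 colors are needed.
4 colors suffice: color red → {E, G}; color blue → {B, C, H}; color green → {A, D}; color yellow → {F}. Every edge joins two different colors.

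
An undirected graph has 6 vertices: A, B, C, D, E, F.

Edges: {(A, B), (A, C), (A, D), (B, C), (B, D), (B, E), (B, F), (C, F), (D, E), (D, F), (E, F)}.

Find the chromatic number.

B, D, E, F form a clique, so at least 4 colors are needed.
A valid assignment using 4 colors: A=2, B=1, C=3, D=3, E=4, F=2. Every edge joins two different colors.

4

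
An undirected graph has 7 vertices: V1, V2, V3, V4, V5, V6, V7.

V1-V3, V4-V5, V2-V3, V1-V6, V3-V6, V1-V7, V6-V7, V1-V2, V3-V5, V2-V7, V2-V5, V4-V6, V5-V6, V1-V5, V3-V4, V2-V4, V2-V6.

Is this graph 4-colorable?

No

V2, V3, V4, V5, V6 are mutually adjacent (a clique of size 5), so at least 5 colors are needed.
So 4 colors are not enough.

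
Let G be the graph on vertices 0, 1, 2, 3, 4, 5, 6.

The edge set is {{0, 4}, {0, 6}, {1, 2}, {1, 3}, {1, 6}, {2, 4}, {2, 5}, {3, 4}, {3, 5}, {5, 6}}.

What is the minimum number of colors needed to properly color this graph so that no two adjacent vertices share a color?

The cycle 6-1-2-4-0-6 has odd length 5, so it cannot be 2-colored; at least 3 colors are needed.
A valid assignment using 3 colors: 0=c, 1=b, 2=a, 3=a, 4=b, 5=b, 6=a. Each edge has distinct colors on its endpoints.

3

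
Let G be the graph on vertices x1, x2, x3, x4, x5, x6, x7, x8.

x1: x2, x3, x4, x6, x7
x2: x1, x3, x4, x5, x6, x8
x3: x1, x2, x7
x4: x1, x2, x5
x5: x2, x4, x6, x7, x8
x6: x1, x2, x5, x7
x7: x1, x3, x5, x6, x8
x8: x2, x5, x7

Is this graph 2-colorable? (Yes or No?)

No

x2, x5, x8 are mutually adjacent, so at least 3 colors are needed.
So 2 colors are not enough.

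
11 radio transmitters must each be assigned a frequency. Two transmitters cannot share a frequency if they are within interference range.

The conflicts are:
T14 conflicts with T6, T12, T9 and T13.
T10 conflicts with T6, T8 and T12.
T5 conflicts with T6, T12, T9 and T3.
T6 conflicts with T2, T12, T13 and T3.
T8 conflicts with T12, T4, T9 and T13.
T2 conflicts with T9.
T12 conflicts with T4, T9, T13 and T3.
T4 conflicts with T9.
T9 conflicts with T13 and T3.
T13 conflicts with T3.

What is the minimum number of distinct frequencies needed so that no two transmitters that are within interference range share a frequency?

T6, T12, T13, T3 all conflict with each other, so at least 4 frequencies are needed.
Using 4 frequencies: T14=4, T10=3, T5=3, T6=2, T8=4, T2=1, T12=1, T4=3, T9=2, T13=3, T3=4. No two conflicting transmitters share a frequency.

4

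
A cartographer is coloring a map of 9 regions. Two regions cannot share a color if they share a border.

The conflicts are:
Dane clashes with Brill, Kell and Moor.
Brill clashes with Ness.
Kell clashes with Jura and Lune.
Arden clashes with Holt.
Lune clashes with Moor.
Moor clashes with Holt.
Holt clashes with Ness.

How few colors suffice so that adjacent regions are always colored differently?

The cycle Moor-Holt-Ness-Brill-Dane-Moor has odd length 5, so it cannot be 2-colored; at least 3 colors are needed.
3 colors suffice: Dane=2, Brill=1, Kell=1, Jura=2, Arden=2, Lune=2, Moor=3, Holt=1, Ness=2. No two conflicting regions share a color.

3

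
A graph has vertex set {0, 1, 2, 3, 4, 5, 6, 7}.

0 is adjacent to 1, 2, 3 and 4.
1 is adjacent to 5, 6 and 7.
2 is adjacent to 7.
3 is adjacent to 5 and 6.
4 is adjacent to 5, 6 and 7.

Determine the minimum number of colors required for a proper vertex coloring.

2 and 7 are adjacent, so at least 2 colors are needed.
2 colors suffice: 0=b, 1=a, 2=a, 3=a, 4=a, 5=b, 6=b, 7=b. Every edge joins two different colors.

2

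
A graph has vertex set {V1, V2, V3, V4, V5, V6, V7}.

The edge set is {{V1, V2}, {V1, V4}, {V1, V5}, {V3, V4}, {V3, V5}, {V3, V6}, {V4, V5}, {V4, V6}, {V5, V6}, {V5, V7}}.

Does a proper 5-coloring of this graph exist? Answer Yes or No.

Yes

The chromatic number is 4. V3, V4, V5, V6 form a clique, so at least 4 colors are needed.
A valid assignment using 4 colors: V1=3, V2=1, V3=4, V4=2, V5=1, V6=3, V7=2.
Since 5 ≥ 4, a proper 5-coloring certainly exists.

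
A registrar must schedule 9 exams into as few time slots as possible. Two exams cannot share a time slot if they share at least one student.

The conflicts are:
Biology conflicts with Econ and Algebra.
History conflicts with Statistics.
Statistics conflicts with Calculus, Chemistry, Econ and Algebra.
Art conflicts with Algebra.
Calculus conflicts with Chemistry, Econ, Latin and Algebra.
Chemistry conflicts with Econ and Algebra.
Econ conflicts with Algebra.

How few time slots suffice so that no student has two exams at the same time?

Statistics, Calculus, Chemistry, Econ, Algebra pairwise conflict, so at least 5 time slots are needed.
5 time slots suffice: time slot 1 → {History, Latin, Algebra}; time slot 2 → {Art, Econ}; time slot 3 → {Biology, Calculus}; time slot 4 → {Statistics}; time slot 5 → {Chemistry}. No two conflicting exams share a time slot.

5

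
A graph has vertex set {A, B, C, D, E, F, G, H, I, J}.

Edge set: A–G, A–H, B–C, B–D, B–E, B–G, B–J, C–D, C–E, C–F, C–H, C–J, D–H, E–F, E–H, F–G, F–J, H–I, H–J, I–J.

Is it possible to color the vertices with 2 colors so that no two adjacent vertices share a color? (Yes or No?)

No

B, C, E are mutually adjacent, so at least 3 colors are needed.
So 2 colors are not enough.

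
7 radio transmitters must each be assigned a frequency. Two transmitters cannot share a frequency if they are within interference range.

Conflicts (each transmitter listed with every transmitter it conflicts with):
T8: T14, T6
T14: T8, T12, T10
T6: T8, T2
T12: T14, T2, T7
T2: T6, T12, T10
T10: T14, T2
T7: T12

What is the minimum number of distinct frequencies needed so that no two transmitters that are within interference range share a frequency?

The cycle T14-T12-T2-T6-T8-T14 has odd length 5, so it cannot be 2-colored; at least 3 frequencies are needed.
3 frequencies suffice: frequency 1 → {T14, T2, T7}; frequency 2 → {T8, T12, T10}; frequency 3 → {T6}. Every pair that conflicts lands in different frequencies.

3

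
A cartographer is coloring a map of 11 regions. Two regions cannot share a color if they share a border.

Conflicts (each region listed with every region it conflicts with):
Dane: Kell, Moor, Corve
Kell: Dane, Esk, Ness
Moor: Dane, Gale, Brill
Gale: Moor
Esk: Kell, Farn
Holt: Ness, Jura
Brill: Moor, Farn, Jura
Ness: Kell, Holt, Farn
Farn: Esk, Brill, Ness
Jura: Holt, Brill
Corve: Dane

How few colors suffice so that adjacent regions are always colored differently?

The cycle Jura-Brill-Farn-Ness-Holt-Jura has odd length 5, so it cannot be 2-colored; at least 3 colors are needed.
One proper 3-coloring: Dane=2, Kell=1, Moor=1, Gale=2, Esk=2, Holt=1, Brill=2, Ness=2, Farn=1, Jura=3, Corve=1. No two conflicting regions share a color.

3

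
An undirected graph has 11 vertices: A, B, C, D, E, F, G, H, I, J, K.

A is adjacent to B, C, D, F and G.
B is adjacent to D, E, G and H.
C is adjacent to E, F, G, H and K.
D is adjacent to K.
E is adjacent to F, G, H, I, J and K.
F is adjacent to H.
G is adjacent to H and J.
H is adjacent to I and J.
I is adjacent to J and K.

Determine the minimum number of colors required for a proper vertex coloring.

C, E, F, H are mutually adjacent (a clique of size 4), so at least 4 colors are needed.
A valid assignment using 4 colors: A=red, B=yellow, C=yellow, D=green, E=red, F=green, G=green, H=blue, I=green, J=yellow, K=blue. No two adjacent vertices share a color.

4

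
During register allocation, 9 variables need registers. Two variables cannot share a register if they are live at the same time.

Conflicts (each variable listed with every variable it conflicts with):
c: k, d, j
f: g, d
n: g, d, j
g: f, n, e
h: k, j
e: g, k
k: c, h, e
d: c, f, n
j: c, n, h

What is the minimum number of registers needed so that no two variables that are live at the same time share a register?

2

e and k conflict, so at least 2 registers are needed.
A valid assignment using 2 registers: c=2, f=2, n=2, g=1, h=2, e=2, k=1, d=1, j=1. No two conflicting variables share a register.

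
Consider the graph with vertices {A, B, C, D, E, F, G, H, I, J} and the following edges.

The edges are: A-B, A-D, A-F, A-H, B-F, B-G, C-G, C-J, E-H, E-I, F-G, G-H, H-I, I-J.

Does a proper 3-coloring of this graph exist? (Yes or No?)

The chromatic number is 3. E, H, I are pairwise adjacent, so at least 3 colors are needed.
One proper 3-coloring: A=1, B=2, C=2, D=2, E=3, F=3, G=1, H=2, I=1, J=3.
That is already a proper 3-coloring.

Yes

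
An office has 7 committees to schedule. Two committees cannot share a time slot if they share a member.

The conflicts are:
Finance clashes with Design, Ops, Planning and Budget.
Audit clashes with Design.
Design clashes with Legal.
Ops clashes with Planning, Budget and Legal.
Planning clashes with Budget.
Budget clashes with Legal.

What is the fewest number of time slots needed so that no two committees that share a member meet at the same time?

Finance, Ops, Planning, Budget all conflict with each other, so at least 4 time slots are needed.
4 time slots suffice: time slot 1 → {Design, Ops}; time slot 2 → {Audit, Budget}; time slot 3 → {Finance, Legal}; time slot 4 → {Planning}. No two conflicting committees share a time slot.

4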